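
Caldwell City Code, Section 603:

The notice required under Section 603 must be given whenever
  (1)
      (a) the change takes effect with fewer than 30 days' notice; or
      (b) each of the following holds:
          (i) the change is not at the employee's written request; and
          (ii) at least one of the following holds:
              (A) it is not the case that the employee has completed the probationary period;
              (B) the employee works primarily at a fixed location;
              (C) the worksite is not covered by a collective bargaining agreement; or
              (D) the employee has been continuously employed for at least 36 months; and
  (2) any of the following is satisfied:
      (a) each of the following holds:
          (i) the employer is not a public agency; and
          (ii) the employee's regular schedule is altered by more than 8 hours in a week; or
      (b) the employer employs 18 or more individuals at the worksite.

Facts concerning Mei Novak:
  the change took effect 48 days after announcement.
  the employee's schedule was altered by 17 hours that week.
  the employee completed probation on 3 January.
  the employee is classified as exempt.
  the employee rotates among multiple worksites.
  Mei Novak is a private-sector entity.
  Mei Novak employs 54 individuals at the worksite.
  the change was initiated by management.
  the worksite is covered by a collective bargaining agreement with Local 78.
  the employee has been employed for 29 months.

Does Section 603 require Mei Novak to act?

No — not required.

(a) < 30 days' notice — not met.
(i) not employee-requested — holds.
(A) not (past probation) — not satisfied.
(B) fixed location — not satisfied.
(C) no CBA — fails.
(D) tenure ≥ 36 mo. — not satisfied.
(ii): F OR F OR F OR F → false.
(b) = T AND F = false.
So (1) is not satisfied (F OR F).
(i) not (public agency) — holds.
(ii) schedule shift > 8h — holds.
(a) = T AND T = true.
(b) ≥ 18 at site — met.
So (2) is satisfied (T OR T).
Overall: F AND T → false.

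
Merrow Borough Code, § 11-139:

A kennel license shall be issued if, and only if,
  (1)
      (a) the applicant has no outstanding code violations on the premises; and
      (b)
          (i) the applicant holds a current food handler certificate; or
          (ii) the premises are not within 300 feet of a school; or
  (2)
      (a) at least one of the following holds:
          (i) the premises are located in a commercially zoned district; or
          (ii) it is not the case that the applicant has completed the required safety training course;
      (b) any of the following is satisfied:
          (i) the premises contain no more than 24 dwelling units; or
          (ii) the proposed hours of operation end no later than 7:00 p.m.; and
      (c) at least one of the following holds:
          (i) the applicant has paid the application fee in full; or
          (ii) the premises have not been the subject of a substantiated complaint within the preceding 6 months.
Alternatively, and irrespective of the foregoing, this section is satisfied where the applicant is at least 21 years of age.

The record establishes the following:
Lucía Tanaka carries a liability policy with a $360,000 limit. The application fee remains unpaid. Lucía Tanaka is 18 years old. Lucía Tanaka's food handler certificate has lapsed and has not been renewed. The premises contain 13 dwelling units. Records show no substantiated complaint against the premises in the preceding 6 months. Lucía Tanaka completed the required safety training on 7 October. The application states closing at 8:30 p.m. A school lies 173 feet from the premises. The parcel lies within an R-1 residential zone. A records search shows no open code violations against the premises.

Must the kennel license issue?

(a) no code violations — satisfied.
(i) food handler cert. — not met.
(ii) ≥300 ft from school — fails.
(b): F OR F → false.
(1) = T AND F = false.
(i) commercially zoned — not met.
(ii) not (safety training) — fails.
(a): F OR F → false.
(i) ≤ 24 units — satisfied.
(ii) closes by 7 p.m. — fails.
(b) = T OR F = true.
(i) fee paid — not met.
(ii) no complaint in 6 mo. — holds.
So (c) is satisfied (F OR T).
(2) = F AND T AND T = false.
Overall: F OR F → false.
Exception (age ≥ 21) — not satisfied.
Result: main false OR exception false → false.

No — denied.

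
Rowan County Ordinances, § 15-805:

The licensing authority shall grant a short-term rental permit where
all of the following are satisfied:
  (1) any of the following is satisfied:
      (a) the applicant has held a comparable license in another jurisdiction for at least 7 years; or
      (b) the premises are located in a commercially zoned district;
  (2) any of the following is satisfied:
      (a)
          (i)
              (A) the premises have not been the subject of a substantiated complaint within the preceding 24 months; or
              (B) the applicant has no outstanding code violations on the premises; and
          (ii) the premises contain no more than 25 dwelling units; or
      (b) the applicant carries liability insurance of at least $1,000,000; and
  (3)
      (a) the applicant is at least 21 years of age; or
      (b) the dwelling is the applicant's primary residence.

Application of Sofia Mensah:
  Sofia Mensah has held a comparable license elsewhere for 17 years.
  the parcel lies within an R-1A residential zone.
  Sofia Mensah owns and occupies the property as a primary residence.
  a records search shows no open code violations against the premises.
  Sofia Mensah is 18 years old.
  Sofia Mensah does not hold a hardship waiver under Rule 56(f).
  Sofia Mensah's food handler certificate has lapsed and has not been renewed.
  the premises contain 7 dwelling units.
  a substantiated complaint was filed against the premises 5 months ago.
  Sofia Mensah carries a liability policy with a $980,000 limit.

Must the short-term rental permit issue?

Yes — granted.

(a) prior license ≥ 7 yr — met.
(b) commercially zoned — fails.
(1) = T OR F = true.
(A) no complaint in 24 mo. — not satisfied.
(B) no code violations — satisfied.
So (i) is satisfied (F OR T).
(ii) ≤ 25 units — holds.
(a) = T AND T = true.
(b) insurance ≥ $1,000,000 — fails.
So (2) is satisfied (T OR F).
(a) age ≥ 21 — fails.
(b) primary residence — met.
(3) = F OR T = true.
So Overall is satisfied (T AND T AND T).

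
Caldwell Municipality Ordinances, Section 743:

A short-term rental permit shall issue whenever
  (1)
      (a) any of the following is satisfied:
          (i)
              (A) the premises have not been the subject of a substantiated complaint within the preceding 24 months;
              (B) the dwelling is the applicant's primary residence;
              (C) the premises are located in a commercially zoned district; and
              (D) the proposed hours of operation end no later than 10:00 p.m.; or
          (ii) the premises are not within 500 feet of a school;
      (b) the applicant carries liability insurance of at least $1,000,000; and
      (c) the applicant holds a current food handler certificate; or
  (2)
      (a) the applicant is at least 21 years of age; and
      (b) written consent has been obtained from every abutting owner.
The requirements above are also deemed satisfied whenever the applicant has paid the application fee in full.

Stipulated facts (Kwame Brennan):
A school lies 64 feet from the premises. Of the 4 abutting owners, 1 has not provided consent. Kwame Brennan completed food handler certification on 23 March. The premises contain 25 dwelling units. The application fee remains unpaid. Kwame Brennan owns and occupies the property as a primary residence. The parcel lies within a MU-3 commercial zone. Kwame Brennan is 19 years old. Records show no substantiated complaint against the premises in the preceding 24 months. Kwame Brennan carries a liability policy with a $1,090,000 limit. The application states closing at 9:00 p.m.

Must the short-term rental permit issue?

Yes — granted.

(A) no complaint in 24 mo. — met.
(B) primary residence — holds.
(C) commercially zoned — satisfied.
(D) closes by 10 p.m. — satisfied.
So (i) is satisfied (T AND T AND T AND T).
(ii) ≥500 ft from school — not met.
(a) = T OR F = true.
(b) insurance ≥ $1,000,000 — satisfied.
(c) food handler cert. — holds.
So (1) is satisfied (T AND T AND T).
(a) age ≥ 21 — not met.
(b) all abutters consent — not satisfied.
So (2) is not satisfied (F AND F).
Overall: T OR F → true.
Exception (fee paid) — not satisfied.
Result: main true OR exception false → true.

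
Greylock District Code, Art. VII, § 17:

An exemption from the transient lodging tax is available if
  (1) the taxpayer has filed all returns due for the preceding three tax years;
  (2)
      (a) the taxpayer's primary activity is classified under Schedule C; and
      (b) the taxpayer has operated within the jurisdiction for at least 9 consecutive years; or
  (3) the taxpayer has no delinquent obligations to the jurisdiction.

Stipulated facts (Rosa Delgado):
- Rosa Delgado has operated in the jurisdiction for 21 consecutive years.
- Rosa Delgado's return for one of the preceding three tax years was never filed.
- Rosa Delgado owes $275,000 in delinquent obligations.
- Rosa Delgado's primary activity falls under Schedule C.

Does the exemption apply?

(1) returns current — not satisfied.
(a) Schedule C activity — met.
(b) ≥ 9 yrs in jurisdiction — holds.
(2): T AND T → true.
(3) no delinquency — fails.
Overall = F OR T OR F = true.

Yes — exempt.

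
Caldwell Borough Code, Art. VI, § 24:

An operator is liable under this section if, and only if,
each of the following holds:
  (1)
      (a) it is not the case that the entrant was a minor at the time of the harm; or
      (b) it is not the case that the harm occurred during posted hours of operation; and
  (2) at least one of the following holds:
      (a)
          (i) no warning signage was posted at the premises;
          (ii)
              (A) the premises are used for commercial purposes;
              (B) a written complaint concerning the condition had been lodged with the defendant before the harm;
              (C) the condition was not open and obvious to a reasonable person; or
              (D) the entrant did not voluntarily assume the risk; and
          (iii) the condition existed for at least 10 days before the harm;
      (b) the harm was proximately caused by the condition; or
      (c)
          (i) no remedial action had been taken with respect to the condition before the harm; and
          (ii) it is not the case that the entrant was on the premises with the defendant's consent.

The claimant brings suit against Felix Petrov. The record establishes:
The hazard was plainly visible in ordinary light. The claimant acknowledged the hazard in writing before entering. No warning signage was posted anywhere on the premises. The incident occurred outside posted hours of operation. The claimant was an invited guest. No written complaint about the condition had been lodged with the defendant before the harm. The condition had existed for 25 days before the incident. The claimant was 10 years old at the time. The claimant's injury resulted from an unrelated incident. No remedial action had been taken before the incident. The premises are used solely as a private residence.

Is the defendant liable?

No — not liable.

(a) not (entrant a minor) — fails.
(b) not (during posted hours) — holds.
So (1) is satisfied (F OR T).
(i) no signage posted — holds.
(A) commercial use — not met.
(B) complaint lodged — not met.
(C) not open/obvious — not satisfied.
(D) no assumed risk — not met.
(ii) = F OR F OR F OR F = false.
(iii) condition ≥10 days old — holds.
(a): T AND F AND T → false.
(b) proximate cause — not satisfied.
(i) no remedial action — met.
(ii) not (consent to enter) — not met.
(c) = T AND F = false.
So (2) is not satisfied (F OR F OR F).
Overall = T AND F = false.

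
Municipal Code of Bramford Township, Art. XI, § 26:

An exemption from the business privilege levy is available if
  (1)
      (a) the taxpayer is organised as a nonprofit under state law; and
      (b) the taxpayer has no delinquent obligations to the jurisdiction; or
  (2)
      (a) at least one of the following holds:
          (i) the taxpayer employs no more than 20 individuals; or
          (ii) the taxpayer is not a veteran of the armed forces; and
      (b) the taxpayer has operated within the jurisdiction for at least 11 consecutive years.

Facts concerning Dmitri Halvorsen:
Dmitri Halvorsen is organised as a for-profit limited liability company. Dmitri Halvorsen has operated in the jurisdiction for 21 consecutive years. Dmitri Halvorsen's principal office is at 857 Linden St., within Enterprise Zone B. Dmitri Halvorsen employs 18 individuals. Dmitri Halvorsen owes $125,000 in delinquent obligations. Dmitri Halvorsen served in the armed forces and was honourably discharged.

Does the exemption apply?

Yes — exempt.

(a) nonprofit — not satisfied.
(b) no delinquency — not satisfied.
So (1) is not satisfied (F AND F).
(i) ≤ 20 employees — met.
(ii) not (veteran) — not satisfied.
So (a) is satisfied (T OR F).
(b) ≥ 11 yrs in jurisdiction — satisfied.
(2): T AND T → true.
Overall: F OR T → true.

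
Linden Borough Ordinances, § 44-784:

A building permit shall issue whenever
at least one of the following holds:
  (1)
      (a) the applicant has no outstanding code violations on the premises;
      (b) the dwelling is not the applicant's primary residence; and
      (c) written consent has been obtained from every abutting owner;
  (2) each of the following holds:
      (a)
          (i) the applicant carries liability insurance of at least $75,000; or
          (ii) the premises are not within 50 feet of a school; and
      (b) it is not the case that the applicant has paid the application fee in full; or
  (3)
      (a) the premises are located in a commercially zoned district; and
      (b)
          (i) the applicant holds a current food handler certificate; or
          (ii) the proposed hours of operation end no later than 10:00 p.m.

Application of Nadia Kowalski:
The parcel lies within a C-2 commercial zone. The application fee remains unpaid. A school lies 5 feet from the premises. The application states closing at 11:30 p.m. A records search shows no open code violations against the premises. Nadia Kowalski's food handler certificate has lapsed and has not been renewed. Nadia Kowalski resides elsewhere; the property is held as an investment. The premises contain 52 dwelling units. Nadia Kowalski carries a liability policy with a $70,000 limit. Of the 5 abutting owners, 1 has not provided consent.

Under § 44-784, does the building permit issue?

(a) no code violations — satisfied.
(b) not (primary residence) — holds.
(c) all abutters consent — not met.
So (1) is not satisfied (T AND T AND F).
(i) insurance ≥ $75,000 — not met.
(ii) ≥50 ft from school — fails.
So (a) is not satisfied (F OR F).
(b) not (fee paid) — met.
So (2) is not satisfied (F AND T).
(a) commercially zoned — met.
(i) food handler cert. — not met.
(ii) closes by 10 p.m. — fails.
(b) = F OR F = false.
So (3) is not satisfied (T AND F).
Overall = F OR F OR F = false.

No — denied.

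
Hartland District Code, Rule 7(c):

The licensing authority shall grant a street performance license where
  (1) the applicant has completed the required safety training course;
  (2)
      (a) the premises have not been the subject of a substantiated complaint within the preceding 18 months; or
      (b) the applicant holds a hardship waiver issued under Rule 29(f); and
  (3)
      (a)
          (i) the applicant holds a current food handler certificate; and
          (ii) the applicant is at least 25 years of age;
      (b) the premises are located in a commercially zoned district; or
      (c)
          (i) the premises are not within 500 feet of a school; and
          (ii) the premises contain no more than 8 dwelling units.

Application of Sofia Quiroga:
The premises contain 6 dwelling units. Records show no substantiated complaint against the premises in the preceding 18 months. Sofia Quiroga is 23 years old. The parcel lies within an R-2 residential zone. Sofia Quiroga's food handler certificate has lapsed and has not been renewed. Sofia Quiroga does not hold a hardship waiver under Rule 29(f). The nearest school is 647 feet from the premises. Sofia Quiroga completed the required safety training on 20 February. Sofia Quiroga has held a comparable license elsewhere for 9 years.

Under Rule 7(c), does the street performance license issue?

(1) safety training — met.
(a) no complaint in 18 mo. — satisfied.
(b) hardship waiver — not satisfied.
(2) = T OR F = true.
(i) food handler cert. — not met.
(ii) age ≥ 25 — fails.
(a) = F AND F = false.
(b) commercially zoned — fails.
(i) ≥500 ft from school — satisfied.
(ii) ≤ 8 units — holds.
So (c) is satisfied (T AND T).
(3): F OR F OR T → true.
Overall: T AND T AND T → true.

Yes — granted.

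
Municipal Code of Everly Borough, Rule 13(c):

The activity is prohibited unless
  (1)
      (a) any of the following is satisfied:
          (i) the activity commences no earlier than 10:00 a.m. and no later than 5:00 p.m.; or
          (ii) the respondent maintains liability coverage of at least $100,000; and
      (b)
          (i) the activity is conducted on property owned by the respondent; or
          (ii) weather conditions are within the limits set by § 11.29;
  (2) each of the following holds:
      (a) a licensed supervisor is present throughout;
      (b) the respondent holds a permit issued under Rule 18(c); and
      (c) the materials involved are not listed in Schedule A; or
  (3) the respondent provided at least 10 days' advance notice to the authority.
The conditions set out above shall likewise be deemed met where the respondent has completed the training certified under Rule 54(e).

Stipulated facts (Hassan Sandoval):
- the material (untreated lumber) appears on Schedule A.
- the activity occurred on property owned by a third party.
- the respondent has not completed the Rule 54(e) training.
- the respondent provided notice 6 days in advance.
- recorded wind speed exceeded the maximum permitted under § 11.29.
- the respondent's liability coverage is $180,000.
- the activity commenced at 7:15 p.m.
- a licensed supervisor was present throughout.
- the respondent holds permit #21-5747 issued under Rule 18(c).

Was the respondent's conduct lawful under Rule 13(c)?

(i) start within hours — not satisfied.
(ii) coverage ≥ $100,000 — satisfied.
(a): F OR T → true.
(i) own property — not met.
(ii) weather ok — fails.
So (b) is not satisfied (F OR F).
(1) = T AND F = false.
(a) supervisor present — satisfied.
(b) holds permit — satisfied.
(c) not (Schedule A material) — not satisfied.
(2): T AND T AND F → false.
(3) ≥10 days' notice — not satisfied.
Overall: F OR F OR F → false.
Exception (training certified) — not satisfied.
Result: main false OR exception false → false.

No — unlawful.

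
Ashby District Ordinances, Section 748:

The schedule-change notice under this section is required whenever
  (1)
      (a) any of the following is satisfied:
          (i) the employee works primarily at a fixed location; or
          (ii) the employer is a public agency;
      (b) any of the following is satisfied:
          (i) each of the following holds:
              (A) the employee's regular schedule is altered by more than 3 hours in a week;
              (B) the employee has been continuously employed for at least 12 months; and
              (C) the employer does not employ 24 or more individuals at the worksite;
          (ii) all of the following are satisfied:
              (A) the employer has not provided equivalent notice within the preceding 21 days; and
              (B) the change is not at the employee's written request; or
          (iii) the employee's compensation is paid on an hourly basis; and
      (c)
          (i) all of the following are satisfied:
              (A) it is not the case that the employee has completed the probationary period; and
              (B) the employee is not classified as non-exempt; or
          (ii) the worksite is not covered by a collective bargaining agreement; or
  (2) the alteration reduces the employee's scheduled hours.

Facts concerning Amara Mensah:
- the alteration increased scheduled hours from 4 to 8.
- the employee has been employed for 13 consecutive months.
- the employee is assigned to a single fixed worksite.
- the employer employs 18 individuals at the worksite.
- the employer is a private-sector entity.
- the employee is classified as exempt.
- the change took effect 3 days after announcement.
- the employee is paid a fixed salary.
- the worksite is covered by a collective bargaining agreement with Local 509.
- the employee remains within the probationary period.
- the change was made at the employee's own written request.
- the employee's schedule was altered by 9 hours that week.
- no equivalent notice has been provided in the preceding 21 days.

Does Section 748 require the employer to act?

Yes — required.

(i) fixed location — satisfied.
(ii) public agency — not met.
So (a) is satisfied (T OR F).
(A) schedule shift > 3h — met.
(B) tenure ≥ 12 mo. — met.
(C) not (≥ 24 at site) — met.
So (i) is satisfied (T AND T AND T).
(A) no recent notice — holds.
(B) not employee-requested — fails.
(ii) = T AND F = false.
(iii) hourly-paid — not met.
(b) = T OR F OR F = true.
(A) not (past probation) — satisfied.
(B) not (non-exempt) — met.
(i): T AND T → true.
(ii) no CBA — fails.
So (c) is satisfied (T OR F).
(1) = T AND T AND T = true.
(2) hours reduced — not met.
Overall = T OR F = true.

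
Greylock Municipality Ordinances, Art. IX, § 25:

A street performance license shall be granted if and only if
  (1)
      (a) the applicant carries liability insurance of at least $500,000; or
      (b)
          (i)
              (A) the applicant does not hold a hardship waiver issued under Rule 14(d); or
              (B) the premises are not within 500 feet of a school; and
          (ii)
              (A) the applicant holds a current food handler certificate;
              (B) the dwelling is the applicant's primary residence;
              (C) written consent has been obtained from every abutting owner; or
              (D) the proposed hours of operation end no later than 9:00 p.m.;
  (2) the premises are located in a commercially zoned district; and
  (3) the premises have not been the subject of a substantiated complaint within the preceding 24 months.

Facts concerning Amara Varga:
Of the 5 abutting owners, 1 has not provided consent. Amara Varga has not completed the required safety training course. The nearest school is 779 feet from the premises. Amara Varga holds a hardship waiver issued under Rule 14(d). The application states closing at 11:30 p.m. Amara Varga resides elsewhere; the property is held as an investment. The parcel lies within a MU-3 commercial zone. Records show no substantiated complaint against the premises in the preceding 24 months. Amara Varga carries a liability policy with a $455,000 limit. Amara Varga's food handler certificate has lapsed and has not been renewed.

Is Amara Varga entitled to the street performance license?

(a) insurance ≥ $500,000 — not met.
(A) not (hardship waiver) — not satisfied.
(B) ≥500 ft from school — satisfied.
(i) = F OR T = true.
(A) food handler cert. — not met.
(B) primary residence — fails.
(C) all abutters consent — not satisfied.
(D) closes by 9 p.m. — not met.
(ii): F OR F OR F OR F → false.
So (b) is not satisfied (T AND F).
(1): F OR F → false.
(2) commercially zoned — satisfied.
(3) no complaint in 24 mo. — met.
Overall = F AND T AND T = false.

No — denied.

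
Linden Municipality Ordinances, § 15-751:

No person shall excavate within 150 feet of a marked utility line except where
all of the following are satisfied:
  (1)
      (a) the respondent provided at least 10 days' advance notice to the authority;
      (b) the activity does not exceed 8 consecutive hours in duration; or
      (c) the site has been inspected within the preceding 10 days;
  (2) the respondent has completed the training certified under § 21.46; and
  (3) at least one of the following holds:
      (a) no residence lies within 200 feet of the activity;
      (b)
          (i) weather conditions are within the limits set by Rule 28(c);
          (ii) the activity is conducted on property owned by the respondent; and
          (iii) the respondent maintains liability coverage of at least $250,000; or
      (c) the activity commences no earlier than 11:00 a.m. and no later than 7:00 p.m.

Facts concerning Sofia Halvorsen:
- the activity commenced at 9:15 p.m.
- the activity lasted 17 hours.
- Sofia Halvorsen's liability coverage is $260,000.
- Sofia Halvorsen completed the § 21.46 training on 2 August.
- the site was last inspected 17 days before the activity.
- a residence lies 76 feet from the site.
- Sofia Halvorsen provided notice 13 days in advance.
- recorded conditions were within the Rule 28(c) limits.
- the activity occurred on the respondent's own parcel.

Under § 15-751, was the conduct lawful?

(a) ≥10 days' notice — met.
(b) ≤ 8 hrs duration — not met.
(c) site inspected — not satisfied.
So (1) is satisfied (T OR F OR F).
(2) training certified — satisfied.
(a) no residence in 200 ft — fails.
(i) weather ok — holds.
(ii) own property — holds.
(iii) coverage ≥ $250,000 — met.
(b) = T AND T AND T = true.
(c) start within hours — not met.
So (3) is satisfied (F OR T OR F).
Overall: T AND T AND T → true.

Yes — lawful.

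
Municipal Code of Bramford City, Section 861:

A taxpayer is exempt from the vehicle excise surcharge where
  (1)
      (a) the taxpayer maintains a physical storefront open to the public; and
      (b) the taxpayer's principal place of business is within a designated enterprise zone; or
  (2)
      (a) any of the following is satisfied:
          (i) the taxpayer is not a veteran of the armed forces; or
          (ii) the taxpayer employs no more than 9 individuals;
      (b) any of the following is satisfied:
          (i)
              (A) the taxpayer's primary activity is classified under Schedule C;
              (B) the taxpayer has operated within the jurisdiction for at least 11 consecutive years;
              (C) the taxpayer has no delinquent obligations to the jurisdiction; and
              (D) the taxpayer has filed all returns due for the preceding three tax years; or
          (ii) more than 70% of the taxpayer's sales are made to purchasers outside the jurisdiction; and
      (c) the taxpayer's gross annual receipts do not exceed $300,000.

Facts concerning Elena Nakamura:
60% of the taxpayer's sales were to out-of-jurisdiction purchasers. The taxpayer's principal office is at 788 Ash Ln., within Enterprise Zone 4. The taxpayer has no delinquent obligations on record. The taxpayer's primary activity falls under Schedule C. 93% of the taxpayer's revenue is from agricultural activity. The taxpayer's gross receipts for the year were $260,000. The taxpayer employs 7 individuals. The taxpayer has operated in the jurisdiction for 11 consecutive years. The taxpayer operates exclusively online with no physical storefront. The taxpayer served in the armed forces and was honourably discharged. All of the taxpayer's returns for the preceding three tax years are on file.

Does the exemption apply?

(a) has storefront — not satisfied.
(b) in enterprise zone — holds.
(1): F AND T → false.
(i) not (veteran) — not satisfied.
(ii) ≤ 9 employees — satisfied.
(a): F OR T → true.
(A) Schedule C activity — met.
(B) ≥ 11 yrs in jurisdiction — satisfied.
(C) no delinquency — met.
(D) returns current — met.
So (i) is satisfied (T AND T AND T AND T).
(ii) >70% out-of-jur. sales — not met.
(b): T OR F → true.
(c) receipts ≤ $300,000 — holds.
(2) = T AND T AND T = true.
Overall: F OR T → true.

Yes — exempt.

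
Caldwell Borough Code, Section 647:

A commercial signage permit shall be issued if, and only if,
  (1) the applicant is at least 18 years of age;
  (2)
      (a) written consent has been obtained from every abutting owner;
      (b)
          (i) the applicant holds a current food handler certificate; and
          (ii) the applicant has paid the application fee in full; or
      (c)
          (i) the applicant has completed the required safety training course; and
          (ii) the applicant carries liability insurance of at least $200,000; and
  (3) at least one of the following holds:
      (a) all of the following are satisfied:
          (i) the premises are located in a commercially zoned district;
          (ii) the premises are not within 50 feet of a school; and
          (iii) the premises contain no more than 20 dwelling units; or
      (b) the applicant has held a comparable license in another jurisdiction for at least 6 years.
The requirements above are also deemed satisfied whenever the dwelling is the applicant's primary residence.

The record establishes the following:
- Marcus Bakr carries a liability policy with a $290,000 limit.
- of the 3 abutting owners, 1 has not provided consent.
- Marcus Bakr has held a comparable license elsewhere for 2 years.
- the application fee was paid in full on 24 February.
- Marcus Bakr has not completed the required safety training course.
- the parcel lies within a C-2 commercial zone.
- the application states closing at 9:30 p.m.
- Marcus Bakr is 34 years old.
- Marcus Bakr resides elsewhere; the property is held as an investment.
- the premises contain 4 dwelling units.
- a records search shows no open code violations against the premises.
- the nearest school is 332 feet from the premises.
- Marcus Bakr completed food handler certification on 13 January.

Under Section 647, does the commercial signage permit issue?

Yes — granted.

(1) age ≥ 18 — holds.
(a) all abutters consent — not satisfied.
(i) food handler cert. — holds.
(ii) fee paid — met.
So (b) is satisfied (T AND T).
(i) safety training — fails.
(ii) insurance ≥ $200,000 — satisfied.
So (c) is not satisfied (F AND T).
So (2) is satisfied (F OR T OR F).
(i) commercially zoned — holds.
(ii) ≥50 ft from school — satisfied.
(iii) ≤ 20 units — holds.
(a): T AND T AND T → true.
(b) prior license ≥ 6 yr — fails.
So (3) is satisfied (T OR F).
So Overall is satisfied (T AND T AND T).
Exception (primary residence) — not satisfied.
Result: main true OR exception false → true.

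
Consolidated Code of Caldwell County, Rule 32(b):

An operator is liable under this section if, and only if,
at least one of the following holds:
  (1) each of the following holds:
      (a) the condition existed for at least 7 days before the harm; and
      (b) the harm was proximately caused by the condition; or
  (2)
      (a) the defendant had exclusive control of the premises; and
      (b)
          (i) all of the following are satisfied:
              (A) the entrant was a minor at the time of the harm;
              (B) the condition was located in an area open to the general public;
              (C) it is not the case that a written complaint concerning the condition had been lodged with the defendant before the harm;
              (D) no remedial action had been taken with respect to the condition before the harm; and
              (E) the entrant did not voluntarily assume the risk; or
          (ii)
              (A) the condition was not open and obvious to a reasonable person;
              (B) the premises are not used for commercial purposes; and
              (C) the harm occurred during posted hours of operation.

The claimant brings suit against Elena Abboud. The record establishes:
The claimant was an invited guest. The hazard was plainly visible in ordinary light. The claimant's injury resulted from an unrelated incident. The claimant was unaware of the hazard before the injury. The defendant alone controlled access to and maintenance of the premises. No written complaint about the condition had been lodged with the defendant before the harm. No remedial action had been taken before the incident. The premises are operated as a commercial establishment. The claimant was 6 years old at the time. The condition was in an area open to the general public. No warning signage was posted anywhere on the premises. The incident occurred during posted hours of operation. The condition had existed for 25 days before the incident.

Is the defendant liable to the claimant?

(a) condition ≥7 days old — holds.
(b) proximate cause — not satisfied.
(1) = T AND F = false.
(a) exclusive control — satisfied.
(A) entrant a minor — holds.
(B) public area — holds.
(C) not (complaint lodged) — holds.
(D) no remedial action — holds.
(E) no assumed risk — satisfied.
(i) = T AND T AND T AND T AND T = true.
(A) not open/obvious — fails.
(B) not (commercial use) — not satisfied.
(C) during posted hours — met.
So (ii) is not satisfied (F AND F AND T).
(b): T OR F → true.
So (2) is satisfied (T AND T).
Overall: F OR T → true.

Yes — liable.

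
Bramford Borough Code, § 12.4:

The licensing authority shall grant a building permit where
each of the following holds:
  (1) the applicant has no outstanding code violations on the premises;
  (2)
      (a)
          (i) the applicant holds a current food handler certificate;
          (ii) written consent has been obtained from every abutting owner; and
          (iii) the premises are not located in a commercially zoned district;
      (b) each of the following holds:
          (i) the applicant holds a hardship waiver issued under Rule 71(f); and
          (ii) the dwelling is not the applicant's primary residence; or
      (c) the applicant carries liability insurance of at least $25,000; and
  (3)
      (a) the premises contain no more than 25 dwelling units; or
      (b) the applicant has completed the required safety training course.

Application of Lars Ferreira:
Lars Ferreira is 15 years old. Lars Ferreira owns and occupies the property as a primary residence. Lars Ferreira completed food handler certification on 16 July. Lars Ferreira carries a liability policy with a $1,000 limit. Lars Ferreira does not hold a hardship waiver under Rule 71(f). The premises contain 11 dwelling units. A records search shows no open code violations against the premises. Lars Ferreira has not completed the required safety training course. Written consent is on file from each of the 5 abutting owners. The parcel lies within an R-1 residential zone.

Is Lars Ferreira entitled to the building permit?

Yes — granted.

(1) no code violations — satisfied.
(i) food handler cert. — met.
(ii) all abutters consent — holds.
(iii) not (commercially zoned) — met.
(a): T AND T AND T → true.
(i) hardship waiver — fails.
(ii) not (primary residence) — not met.
(b): F AND F → false.
(c) insurance ≥ $25,000 — not met.
(2) = T OR F OR F = true.
(a) ≤ 25 units — holds.
(b) safety training — fails.
(3): T OR F → true.
So Overall is satisfied (T AND T AND T).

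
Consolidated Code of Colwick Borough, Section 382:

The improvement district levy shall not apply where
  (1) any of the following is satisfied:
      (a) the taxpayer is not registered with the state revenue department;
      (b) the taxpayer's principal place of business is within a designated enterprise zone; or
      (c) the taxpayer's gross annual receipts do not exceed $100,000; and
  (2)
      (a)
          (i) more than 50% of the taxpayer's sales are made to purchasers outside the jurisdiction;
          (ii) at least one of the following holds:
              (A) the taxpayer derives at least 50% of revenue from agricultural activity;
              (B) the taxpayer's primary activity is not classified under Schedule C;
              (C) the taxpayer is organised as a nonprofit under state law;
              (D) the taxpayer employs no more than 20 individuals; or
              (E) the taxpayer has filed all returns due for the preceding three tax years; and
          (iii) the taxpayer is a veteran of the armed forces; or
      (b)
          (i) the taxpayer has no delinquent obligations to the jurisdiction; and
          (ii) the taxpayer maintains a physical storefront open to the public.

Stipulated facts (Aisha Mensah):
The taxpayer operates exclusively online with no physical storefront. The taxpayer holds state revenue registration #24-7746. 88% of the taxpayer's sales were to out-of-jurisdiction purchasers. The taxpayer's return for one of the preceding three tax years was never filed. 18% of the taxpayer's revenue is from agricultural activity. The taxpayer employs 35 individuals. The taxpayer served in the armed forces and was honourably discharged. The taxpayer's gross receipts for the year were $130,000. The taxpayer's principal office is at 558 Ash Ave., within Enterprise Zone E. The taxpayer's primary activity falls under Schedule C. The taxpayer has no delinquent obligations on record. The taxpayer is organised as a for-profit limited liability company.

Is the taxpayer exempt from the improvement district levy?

No — not exempt.

(a) not (state-registered) — not met.
(b) in enterprise zone — holds.
(c) receipts ≤ $100,000 — not satisfied.
So (1) is satisfied (F OR T OR F).
(i) >50% out-of-jur. sales — satisfied.
(A) ≥50% agricultural — not satisfied.
(B) not (Schedule C activity) — not satisfied.
(C) nonprofit — not met.
(D) ≤ 20 employees — fails.
(E) returns current — fails.
(ii) = F OR F OR F OR F OR F = false.
(iii) veteran — met.
(a): T AND F AND T → false.
(i) no delinquency — holds.
(ii) has storefront — fails.
(b) = T AND F = false.
(2): F OR F → false.
Overall = T AND F = false.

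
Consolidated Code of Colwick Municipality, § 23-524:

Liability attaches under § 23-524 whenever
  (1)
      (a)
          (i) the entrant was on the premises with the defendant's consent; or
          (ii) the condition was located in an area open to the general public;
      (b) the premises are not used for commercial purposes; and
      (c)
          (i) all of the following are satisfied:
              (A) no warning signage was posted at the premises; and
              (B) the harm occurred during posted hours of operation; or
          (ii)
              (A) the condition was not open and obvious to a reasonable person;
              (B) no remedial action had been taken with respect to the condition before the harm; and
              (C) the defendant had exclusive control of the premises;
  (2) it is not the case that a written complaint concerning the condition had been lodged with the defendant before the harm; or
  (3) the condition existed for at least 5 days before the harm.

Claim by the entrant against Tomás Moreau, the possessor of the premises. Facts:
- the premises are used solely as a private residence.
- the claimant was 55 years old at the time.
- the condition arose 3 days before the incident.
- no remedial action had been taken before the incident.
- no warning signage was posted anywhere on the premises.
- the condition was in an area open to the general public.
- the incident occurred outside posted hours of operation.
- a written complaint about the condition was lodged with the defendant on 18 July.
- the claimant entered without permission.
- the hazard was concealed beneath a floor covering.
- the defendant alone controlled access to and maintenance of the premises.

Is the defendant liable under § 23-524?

Yes — liable.

(i) consent to enter — not satisfied.
(ii) public area — holds.
(a) = F OR T = true.
(b) not (commercial use) — holds.
(A) no signage posted — holds.
(B) during posted hours — not satisfied.
So (i) is not satisfied (T AND F).
(A) not open/obvious — holds.
(B) no remedial action — satisfied.
(C) exclusive control — satisfied.
So (ii) is satisfied (T AND T AND T).
So (c) is satisfied (F OR T).
(1) = T AND T AND T = true.
(2) not (complaint lodged) — not satisfied.
(3) condition ≥5 days old — not satisfied.
Overall = T OR F OR F = true.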